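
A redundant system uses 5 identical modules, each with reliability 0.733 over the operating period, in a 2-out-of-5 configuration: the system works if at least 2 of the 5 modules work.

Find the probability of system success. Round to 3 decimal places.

R = Σ_{i=2}^{5} C(5,i) p^i (1−p)^{5−i} with p = 0.733
C(5,2)·0.733^2·0.267^3 = 0.10227
C(5,3)·0.733^3·0.267^2 = 0.28076
C(5,4)·0.733^4·0.267^1 = 0.38539
C(5,5)·0.733^5·0.267^0 = 0.21160
Sum = 0.980

0.980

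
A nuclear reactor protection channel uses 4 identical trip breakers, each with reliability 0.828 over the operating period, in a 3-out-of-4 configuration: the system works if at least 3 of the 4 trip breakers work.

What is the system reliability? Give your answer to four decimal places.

0.8606

R = Σ_{i=3}^{4} C(4,i) p^i (1−p)^{4−i} with p = 0.828
C(4,3)·0.828^3·0.172^1 = 0.390553
C(4,4)·0.828^4·0.172^0 = 0.470025
Sum = 0.8606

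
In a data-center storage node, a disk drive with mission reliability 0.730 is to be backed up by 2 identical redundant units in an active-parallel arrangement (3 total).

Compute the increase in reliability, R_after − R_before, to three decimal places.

R_before = 0.730
R_after = 1 − (1 − 0.730)^3 = 0.980
ΔR = 0.980 − 0.730 = 0.250

0.250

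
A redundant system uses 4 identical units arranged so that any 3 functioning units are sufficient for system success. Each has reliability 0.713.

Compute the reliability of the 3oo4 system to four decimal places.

R = Σ_{i=3}^{4} C(4,i) p^i (1−p)^{4−i} with p = 0.713
C(4,3)·0.713^3·0.287^1 = 0.416112
C(4,4)·0.713^4·0.287^0 = 0.258439
Sum = 0.6746

0.6746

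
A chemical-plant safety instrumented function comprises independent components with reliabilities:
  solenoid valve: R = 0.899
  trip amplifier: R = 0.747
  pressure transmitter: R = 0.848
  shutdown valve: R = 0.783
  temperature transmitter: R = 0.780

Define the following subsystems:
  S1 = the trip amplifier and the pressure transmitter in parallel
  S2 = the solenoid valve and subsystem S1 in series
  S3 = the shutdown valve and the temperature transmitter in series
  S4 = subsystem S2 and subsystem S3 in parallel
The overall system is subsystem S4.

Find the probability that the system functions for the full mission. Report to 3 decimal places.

0.947

Parallel (trip amplifier and pressure transmitter): 1 − (1 − 0.74700)(1 − 0.84800) = 0.96154
Series (solenoid valve and [0.96154]): 0.89900 × 0.96154 = 0.86442
Series (shutdown valve and temperature transmitter): 0.78300 × 0.78000 = 0.61074
Parallel ([0.86442] and [0.61074]): 1 − (1 − 0.86442)(1 − 0.61074) = 0.947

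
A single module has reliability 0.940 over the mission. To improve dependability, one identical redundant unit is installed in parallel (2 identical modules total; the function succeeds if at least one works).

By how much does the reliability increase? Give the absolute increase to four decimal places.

R_before = 0.940
R_after = 1 − (1 − 0.940)^2 = 0.9964
ΔR = 0.9964 − 0.940 = 0.0564

0.0564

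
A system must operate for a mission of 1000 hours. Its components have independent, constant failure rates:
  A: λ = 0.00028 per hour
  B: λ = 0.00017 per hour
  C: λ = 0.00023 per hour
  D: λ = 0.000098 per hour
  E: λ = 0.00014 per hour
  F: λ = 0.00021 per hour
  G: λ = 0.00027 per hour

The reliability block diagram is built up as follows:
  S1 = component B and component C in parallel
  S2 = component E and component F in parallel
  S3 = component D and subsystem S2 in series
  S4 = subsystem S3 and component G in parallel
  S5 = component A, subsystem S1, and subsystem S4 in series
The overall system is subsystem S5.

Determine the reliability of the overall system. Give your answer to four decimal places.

R(A) = exp(−0.00028 × 1000) = 0.755784
R(B) = exp(−0.00017 × 1000) = 0.843665
R(C) = exp(−0.00023 × 1000) = 0.794534
R(D) = exp(−0.000098 × 1000) = 0.906649
R(E) = exp(−0.00014 × 1000) = 0.869358
R(F) = exp(−0.00021 × 1000) = 0.810584
R(G) = exp(−0.00027 × 1000) = 0.763379
Parallel (B and C): 1 − (1 − 0.843665)(1 − 0.794534) = 0.967878
Parallel (E and F): 1 − (1 − 0.869358)(1 − 0.810584) = 0.975254
Series (D and [0.975254]): 0.906649 × 0.975254 = 0.884213
Parallel ([0.884213] and G): 1 − (1 − 0.884213)(1 − 0.763379) = 0.972602
Series (A, [0.967878], and [0.972602]): 0.755784 × 0.967878 × 0.972602 = 0.7115

0.7115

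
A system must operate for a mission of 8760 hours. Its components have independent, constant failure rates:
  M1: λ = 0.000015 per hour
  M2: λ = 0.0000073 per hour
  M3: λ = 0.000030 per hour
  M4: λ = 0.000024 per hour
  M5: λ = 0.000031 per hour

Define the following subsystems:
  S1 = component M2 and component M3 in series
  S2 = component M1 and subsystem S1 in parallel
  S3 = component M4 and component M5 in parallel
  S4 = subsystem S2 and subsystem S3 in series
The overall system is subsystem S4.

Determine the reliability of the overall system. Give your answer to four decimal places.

R(M1) = exp(−0.000015 × 8760) = 0.876867
R(M2) = exp(−0.0000073 × 8760) = 0.938054
R(M3) = exp(−0.000030 × 8760) = 0.768896
R(M4) = exp(−0.000024 × 8760) = 0.810390
R(M5) = exp(−0.000031 × 8760) = 0.762190
Series (M2 and M3): 0.938054 × 0.768896 = 0.721266
Parallel (M1 and [0.721266]): 1 − (1 − 0.876867)(1 − 0.721266) = 0.965679
Parallel (M4 and M5): 1 − (1 − 0.810390)(1 − 0.762190) = 0.954909
Series ([0.965679] and [0.954909]): 0.965679 × 0.954909 = 0.9221

0.9221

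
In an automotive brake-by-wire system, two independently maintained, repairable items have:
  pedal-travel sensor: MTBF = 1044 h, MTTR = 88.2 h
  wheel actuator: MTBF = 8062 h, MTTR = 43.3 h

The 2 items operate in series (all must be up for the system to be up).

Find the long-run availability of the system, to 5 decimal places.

0.91717

A(pedal-travel sensor) = MTBF/(MTBF+MTTR) = 1044/(1044+88.2) = 0.922099
A(wheel actuator) = MTBF/(MTBF+MTTR) = 8062/(8062+43.3) = 0.994658
Series availability: 0.922099 × 0.994658 = 0.91717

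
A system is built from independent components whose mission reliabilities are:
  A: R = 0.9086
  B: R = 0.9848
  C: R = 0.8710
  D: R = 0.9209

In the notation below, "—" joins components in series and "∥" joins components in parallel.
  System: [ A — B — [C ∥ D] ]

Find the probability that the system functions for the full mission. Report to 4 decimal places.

Parallel (C and D): 1 − (1 − 0.871000)(1 − 0.920900) = 0.989796
Series (A, B, and [0.989796]): 0.908600 × 0.984800 × 0.989796 = 0.8857

0.8857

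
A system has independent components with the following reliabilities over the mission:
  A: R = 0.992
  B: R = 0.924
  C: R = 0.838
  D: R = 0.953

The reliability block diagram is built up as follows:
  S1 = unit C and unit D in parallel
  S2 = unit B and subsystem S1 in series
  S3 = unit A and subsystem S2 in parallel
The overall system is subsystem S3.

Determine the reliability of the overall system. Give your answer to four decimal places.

Parallel (C and D): 1 − (1 − 0.838000)(1 − 0.953000) = 0.992386
Series (B and [0.992386]): 0.924000 × 0.992386 = 0.916965
Parallel (A and [0.916965]): 1 − (1 − 0.992000)(1 − 0.916965) = 0.9993

0.9993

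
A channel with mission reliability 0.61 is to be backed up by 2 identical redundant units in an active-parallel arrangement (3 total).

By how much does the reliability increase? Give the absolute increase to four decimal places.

0.3307

R_before = 0.61
R_after = 1 − (1 − 0.61)^3 = 0.9407
ΔR = 0.9407 − 0.61 = 0.3307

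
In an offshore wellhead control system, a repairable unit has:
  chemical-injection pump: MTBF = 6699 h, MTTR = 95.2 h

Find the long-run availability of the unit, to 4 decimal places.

0.9860

A(chemical-injection pump) = MTBF/(MTBF+MTTR) = 6699/(6699+95.2) = 0.9860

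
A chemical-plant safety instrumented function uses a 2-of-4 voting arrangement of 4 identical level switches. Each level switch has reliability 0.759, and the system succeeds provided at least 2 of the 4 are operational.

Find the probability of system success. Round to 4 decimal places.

R = Σ_{i=2}^{4} C(4,i) p^i (1−p)^{4−i} with p = 0.759
C(4,2)·0.759^2·0.241^2 = 0.200756
C(4,3)·0.759^3·0.241^1 = 0.421505
C(4,4)·0.759^4·0.241^0 = 0.331869
Sum = 0.9541

0.9541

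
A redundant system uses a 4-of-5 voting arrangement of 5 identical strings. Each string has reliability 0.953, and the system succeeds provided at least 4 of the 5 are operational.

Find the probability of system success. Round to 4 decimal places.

R = Σ_{i=4}^{5} C(5,i) p^i (1−p)^{5−i} with p = 0.953
C(5,4)·0.953^4·0.047^1 = 0.193838
C(5,5)·0.953^5·0.047^0 = 0.786076
Sum = 0.9799

0.9799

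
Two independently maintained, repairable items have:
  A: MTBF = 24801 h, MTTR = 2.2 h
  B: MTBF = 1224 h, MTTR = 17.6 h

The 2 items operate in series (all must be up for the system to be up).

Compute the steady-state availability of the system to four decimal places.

A(A) = MTBF/(MTBF+MTTR) = 24801/(24801+2.2) = 0.999911
A(B) = MTBF/(MTBF+MTTR) = 1224/(1224+17.6) = 0.985825
Series availability: 0.999911 × 0.985825 = 0.9857

0.9857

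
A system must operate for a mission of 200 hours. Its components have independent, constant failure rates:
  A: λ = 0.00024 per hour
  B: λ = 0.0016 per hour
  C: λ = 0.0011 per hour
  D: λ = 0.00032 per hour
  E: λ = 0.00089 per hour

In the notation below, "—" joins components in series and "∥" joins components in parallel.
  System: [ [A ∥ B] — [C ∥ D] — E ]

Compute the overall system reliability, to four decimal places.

R(A) = exp(−0.00024 × 200) = 0.953134
R(B) = exp(−0.0016 × 200) = 0.726149
R(C) = exp(−0.0011 × 200) = 0.802519
R(D) = exp(−0.00032 × 200) = 0.938005
R(E) = exp(−0.00089 × 200) = 0.836942
Parallel (A and B): 1 − (1 − 0.953134)(1 − 0.726149) = 0.987166
Parallel (C and D): 1 − (1 − 0.802519)(1 − 0.938005) = 0.987757
Series ([0.987166], [0.987757], and E): 0.987166 × 0.987757 × 0.836942 = 0.8161

0.8161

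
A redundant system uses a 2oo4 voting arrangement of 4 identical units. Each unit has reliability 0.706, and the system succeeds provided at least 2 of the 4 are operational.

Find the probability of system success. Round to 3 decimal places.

0.921

R = Σ_{i=2}^{4} C(4,i) p^i (1−p)^{4−i} with p = 0.706
C(4,2)·0.706^2·0.294^2 = 0.25850
C(4,3)·0.706^3·0.294^1 = 0.41383
C(4,4)·0.706^4·0.294^0 = 0.24844
Sum = 0.921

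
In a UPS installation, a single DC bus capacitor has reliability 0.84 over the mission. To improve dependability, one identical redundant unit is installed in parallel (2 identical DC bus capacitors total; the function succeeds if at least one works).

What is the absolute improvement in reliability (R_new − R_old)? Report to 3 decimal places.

R_before = 0.84
R_after = 1 − (1 − 0.84)^2 = 0.974
ΔR = 0.974 − 0.84 = 0.134

0.134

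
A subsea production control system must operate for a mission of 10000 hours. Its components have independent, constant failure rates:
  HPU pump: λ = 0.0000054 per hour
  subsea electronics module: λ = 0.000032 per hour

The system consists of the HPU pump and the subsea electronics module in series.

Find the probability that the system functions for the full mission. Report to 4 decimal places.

0.6880

R(HPU pump) = exp(−0.0000054 × 10000) = 0.947432
R(subsea electronics module) = exp(−0.000032 × 10000) = 0.726149
Series (HPU pump and subsea electronics module): 0.947432 × 0.726149 = 0.6880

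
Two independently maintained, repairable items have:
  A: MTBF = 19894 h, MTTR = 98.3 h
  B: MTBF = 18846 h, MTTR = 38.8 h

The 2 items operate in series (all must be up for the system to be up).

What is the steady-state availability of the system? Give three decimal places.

A(A) = MTBF/(MTBF+MTTR) = 19894/(19894+98.3) = 0.995083
A(B) = MTBF/(MTBF+MTTR) = 18846/(18846+38.8) = 0.997945
Series availability: 0.995083 × 0.997945 = 0.993

0.993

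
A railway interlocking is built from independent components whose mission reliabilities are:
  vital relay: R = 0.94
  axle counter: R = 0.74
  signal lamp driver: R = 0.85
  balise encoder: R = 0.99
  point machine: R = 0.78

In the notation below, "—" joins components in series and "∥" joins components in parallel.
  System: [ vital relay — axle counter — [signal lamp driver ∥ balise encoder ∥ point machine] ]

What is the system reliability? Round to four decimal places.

0.6954

Parallel (signal lamp driver, balise encoder, and point machine): 1 − (1 − 0.850000)(1 − 0.990000)(1 − 0.780000) = 0.999670
Series (vital relay, axle counter, and [0.999670]): 0.940000 × 0.740000 × 0.999670 = 0.6954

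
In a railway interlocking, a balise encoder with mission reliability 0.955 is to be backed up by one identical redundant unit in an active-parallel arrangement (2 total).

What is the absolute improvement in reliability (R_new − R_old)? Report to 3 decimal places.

R_before = 0.955
R_after = 1 − (1 − 0.955)^2 = 0.998
ΔR = 0.998 − 0.955 = 0.043

0.043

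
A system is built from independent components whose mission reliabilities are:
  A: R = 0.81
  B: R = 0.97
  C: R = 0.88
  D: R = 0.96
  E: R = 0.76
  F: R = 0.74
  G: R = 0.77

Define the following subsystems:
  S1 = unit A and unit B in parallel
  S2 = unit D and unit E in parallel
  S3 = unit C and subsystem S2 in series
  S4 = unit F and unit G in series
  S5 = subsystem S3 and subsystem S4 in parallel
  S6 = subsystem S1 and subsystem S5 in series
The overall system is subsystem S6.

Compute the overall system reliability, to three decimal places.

Parallel (A and B): 1 − (1 − 0.81000)(1 − 0.97000) = 0.99430
Parallel (D and E): 1 − (1 − 0.96000)(1 − 0.76000) = 0.99040
Series (C and [0.99040]): 0.88000 × 0.99040 = 0.87155
Series (F and G): 0.74000 × 0.77000 = 0.56980
Parallel ([0.87155] and [0.56980]): 1 − (1 − 0.87155)(1 − 0.56980) = 0.94474
Series ([0.99430] and [0.94474]): 0.99430 × 0.94474 = 0.939

0.939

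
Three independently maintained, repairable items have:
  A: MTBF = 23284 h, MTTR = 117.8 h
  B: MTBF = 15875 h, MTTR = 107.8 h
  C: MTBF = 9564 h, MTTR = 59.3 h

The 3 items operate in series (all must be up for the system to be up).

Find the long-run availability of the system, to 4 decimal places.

A(A) = MTBF/(MTBF+MTTR) = 23284/(23284+117.8) = 0.994966
A(B) = MTBF/(MTBF+MTTR) = 15875/(15875+107.8) = 0.993255
A(C) = MTBF/(MTBF+MTTR) = 9564/(9564+59.3) = 0.993838
Series availability: 0.994966 × 0.993255 × 0.993838 = 0.9822

0.9822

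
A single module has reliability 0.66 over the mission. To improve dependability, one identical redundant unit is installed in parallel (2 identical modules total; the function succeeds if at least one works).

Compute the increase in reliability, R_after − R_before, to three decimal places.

0.224

R_before = 0.66
R_after = 1 − (1 − 0.66)^2 = 0.884
ΔR = 0.884 − 0.66 = 0.224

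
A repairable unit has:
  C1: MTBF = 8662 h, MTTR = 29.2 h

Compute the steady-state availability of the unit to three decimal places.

A(C1) = MTBF/(MTBF+MTTR) = 8662/(8662+29.2) = 0.997

0.997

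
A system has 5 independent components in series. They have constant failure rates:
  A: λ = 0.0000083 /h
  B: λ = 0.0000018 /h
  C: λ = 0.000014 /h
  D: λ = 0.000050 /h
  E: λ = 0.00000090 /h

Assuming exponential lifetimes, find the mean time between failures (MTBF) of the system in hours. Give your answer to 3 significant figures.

Series of exponential components: λ_sys = Σ λ_i
λ_sys = 0.0000083 + 0.0000018 + 0.000014 + 0.000050 + 0.00000090 = 7.5000e-05 /h
MTBF = 1 / λ_sys = 13300 h

13300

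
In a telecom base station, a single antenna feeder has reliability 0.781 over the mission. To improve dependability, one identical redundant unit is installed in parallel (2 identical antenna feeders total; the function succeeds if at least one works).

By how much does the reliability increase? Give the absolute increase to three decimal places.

R_before = 0.781
R_after = 1 − (1 − 0.781)^2 = 0.952
ΔR = 0.952 − 0.781 = 0.171

0.171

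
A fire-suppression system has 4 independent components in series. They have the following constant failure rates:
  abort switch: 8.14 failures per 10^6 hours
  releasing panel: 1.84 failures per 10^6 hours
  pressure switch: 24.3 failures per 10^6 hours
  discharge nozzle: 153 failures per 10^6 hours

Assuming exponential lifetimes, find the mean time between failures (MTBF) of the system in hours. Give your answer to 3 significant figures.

5340

Series of exponential components: λ_sys = Σ λ_i
λ_sys = 0.00000814 + 0.00000184 + 0.0000243 + 0.000153 = 1.8728e-04 /h
MTBF = 1 / λ_sys = 5340 h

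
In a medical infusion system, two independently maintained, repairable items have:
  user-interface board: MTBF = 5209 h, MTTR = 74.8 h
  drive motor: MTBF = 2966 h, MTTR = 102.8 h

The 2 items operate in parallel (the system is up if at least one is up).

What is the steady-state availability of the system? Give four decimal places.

0.9995

A(user-interface board) = MTBF/(MTBF+MTTR) = 5209/(5209+74.8) = 0.985844
A(drive motor) = MTBF/(MTBF+MTTR) = 2966/(2966+102.8) = 0.966502
Parallel availability: 1 − (1 − 0.985844)(1 − 0.966502) = 0.9995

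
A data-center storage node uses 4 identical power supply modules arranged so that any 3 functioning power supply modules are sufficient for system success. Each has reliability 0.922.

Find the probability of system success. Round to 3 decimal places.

R = Σ_{i=3}^{4} C(4,i) p^i (1−p)^{4−i} with p = 0.922
C(4,3)·0.922^3·0.078^1 = 0.24454
C(4,4)·0.922^4·0.078^0 = 0.72264
Sum = 0.967

0.967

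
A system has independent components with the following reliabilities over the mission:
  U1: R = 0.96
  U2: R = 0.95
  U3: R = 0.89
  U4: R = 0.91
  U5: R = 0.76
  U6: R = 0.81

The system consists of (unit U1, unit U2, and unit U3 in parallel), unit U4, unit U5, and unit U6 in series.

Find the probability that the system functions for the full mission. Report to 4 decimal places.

Parallel (U1, U2, and U3): 1 − (1 − 0.960000)(1 − 0.950000)(1 − 0.890000) = 0.999780
Series ([0.999780], U4, U5, and U6): 0.999780 × 0.910000 × 0.760000 × 0.810000 = 0.5601

0.5601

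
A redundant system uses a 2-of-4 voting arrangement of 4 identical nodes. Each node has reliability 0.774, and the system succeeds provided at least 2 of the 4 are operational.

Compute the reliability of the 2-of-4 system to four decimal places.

0.9617

R = Σ_{i=2}^{4} C(4,i) p^i (1−p)^{4−i} with p = 0.774
C(4,2)·0.774^2·0.226^2 = 0.183590
C(4,3)·0.774^3·0.226^1 = 0.419171
C(4,4)·0.774^4·0.226^0 = 0.358892
Sum = 0.9617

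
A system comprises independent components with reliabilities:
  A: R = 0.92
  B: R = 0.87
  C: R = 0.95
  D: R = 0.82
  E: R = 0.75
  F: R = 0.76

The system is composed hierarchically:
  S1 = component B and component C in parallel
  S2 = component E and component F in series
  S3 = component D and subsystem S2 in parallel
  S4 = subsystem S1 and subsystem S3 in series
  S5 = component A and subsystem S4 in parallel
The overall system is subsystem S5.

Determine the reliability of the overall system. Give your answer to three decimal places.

0.993

Parallel (B and C): 1 − (1 − 0.87000)(1 − 0.95000) = 0.99350
Series (E and F): 0.75000 × 0.76000 = 0.57000
Parallel (D and [0.57000]): 1 − (1 − 0.82000)(1 − 0.57000) = 0.92260
Series ([0.99350] and [0.92260]): 0.99350 × 0.92260 = 0.91660
Parallel (A and [0.91660]): 1 − (1 − 0.92000)(1 − 0.91660) = 0.993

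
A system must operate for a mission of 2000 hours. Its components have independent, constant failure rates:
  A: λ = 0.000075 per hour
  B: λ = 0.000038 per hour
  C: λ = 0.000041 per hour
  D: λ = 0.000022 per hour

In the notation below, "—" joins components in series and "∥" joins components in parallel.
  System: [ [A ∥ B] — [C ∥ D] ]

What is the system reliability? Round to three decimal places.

R(A) = exp(−0.000075 × 2000) = 0.86071
R(B) = exp(−0.000038 × 2000) = 0.92682
R(C) = exp(−0.000041 × 2000) = 0.92127
R(D) = exp(−0.000022 × 2000) = 0.95695
Parallel (A and B): 1 − (1 − 0.86071)(1 − 0.92682) = 0.98981
Parallel (C and D): 1 − (1 − 0.92127)(1 − 0.95695) = 0.99661
Series ([0.98981] and [0.99661]): 0.98981 × 0.99661 = 0.986

0.986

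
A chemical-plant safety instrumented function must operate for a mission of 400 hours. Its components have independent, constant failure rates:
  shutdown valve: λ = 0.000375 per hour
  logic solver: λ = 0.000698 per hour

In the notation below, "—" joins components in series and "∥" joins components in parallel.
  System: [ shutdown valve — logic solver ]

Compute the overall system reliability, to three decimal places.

0.651

R(shutdown valve) = exp(−0.000375 × 400) = 0.86071
R(logic solver) = exp(−0.000698 × 400) = 0.75639
Series (shutdown valve and logic solver): 0.86071 × 0.75639 = 0.651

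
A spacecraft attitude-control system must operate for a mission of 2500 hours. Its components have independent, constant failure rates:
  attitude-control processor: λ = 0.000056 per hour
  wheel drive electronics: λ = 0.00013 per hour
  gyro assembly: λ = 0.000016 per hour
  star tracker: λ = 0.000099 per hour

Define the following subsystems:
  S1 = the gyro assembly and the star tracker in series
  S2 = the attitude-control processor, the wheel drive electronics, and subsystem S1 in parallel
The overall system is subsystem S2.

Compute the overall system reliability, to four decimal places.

R(attitude-control processor) = exp(−0.000056 × 2500) = 0.869358
R(wheel drive electronics) = exp(−0.00013 × 2500) = 0.722527
R(gyro assembly) = exp(−0.000016 × 2500) = 0.960789
R(star tracker) = exp(−0.000099 × 2500) = 0.780750
Series (gyro assembly and star tracker): 0.960789 × 0.780750 = 0.750136
Parallel (attitude-control processor, wheel drive electronics, and [0.750136]): 1 − (1 − 0.869358)(1 − 0.722527)(1 − 0.750136) = 0.9909

0.9909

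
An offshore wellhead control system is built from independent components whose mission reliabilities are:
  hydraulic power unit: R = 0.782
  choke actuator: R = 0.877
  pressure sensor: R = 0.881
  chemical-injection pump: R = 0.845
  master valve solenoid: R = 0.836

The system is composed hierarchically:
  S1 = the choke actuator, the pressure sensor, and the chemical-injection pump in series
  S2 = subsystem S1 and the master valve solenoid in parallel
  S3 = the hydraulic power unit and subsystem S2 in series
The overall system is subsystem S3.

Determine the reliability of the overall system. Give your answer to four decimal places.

Series (choke actuator, pressure sensor, and chemical-injection pump): 0.877000 × 0.881000 × 0.845000 = 0.652878
Parallel ([0.652878] and master valve solenoid): 1 − (1 − 0.652878)(1 − 0.836000) = 0.943072
Series (hydraulic power unit and [0.943072]): 0.782000 × 0.943072 = 0.7375

0.7375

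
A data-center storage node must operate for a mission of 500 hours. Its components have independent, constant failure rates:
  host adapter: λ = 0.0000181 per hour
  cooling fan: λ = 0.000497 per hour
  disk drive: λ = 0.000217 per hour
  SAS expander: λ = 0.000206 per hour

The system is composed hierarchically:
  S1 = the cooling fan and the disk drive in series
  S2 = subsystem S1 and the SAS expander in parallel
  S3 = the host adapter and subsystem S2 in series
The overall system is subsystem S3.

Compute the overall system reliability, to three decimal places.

R(host adapter) = exp(−0.0000181 × 500) = 0.99099
R(cooling fan) = exp(−0.000497 × 500) = 0.77997
R(disk drive) = exp(−0.000217 × 500) = 0.89718
R(SAS expander) = exp(−0.000206 × 500) = 0.90213
Series (cooling fan and disk drive): 0.77997 × 0.89718 = 0.69977
Parallel ([0.69977] and SAS expander): 1 − (1 − 0.69977)(1 − 0.90213) = 0.97062
Series (host adapter and [0.97062]): 0.99099 × 0.97062 = 0.962

0.962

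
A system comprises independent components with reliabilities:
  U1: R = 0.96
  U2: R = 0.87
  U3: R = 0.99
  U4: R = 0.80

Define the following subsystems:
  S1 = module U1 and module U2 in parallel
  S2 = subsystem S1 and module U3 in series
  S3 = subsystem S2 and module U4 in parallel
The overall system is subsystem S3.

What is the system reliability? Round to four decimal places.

0.9970

Parallel (U1 and U2): 1 − (1 − 0.960000)(1 − 0.870000) = 0.994800
Series ([0.994800] and U3): 0.994800 × 0.990000 = 0.984852
Parallel ([0.984852] and U4): 1 − (1 − 0.984852)(1 − 0.800000) = 0.9970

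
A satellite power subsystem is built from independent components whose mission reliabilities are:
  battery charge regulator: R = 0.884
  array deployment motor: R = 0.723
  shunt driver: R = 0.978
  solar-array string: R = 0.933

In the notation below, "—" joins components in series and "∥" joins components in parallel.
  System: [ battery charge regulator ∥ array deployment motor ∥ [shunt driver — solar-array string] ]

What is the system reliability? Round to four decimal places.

Series (shunt driver and solar-array string): 0.978000 × 0.933000 = 0.912474
Parallel (battery charge regulator, array deployment motor, and [0.912474]): 1 − (1 − 0.884000)(1 − 0.723000)(1 − 0.912474) = 0.9972

0.9972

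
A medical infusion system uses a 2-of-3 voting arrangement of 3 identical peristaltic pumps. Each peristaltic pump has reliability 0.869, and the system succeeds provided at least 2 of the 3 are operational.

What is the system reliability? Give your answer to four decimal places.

R = Σ_{i=2}^{3} C(3,i) p^i (1−p)^{3−i} with p = 0.869
C(3,2)·0.869^2·0.131^1 = 0.296778
C(3,3)·0.869^3·0.131^0 = 0.656235
Sum = 0.9530

0.9530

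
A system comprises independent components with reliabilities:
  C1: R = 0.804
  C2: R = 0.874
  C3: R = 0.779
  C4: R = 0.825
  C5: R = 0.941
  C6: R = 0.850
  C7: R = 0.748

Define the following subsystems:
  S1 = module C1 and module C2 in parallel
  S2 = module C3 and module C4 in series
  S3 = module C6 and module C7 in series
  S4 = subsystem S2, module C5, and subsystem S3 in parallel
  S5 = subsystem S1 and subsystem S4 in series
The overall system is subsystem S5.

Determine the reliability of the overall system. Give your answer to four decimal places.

Parallel (C1 and C2): 1 − (1 − 0.804000)(1 − 0.874000) = 0.975304
Series (C3 and C4): 0.779000 × 0.825000 = 0.642675
Series (C6 and C7): 0.850000 × 0.748000 = 0.635800
Parallel ([0.642675], C5, and [0.635800]): 1 − (1 − 0.642675)(1 − 0.941000)(1 − 0.635800) = 0.992322
Series ([0.975304] and [0.992322]): 0.975304 × 0.992322 = 0.9678

0.9678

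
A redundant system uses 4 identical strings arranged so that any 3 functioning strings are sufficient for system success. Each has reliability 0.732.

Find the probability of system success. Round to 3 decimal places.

0.708

R = Σ_{i=3}^{4} C(4,i) p^i (1−p)^{4−i} with p = 0.732
C(4,3)·0.732^3·0.268^1 = 0.42046
C(4,4)·0.732^4·0.268^0 = 0.28711
Sum = 0.708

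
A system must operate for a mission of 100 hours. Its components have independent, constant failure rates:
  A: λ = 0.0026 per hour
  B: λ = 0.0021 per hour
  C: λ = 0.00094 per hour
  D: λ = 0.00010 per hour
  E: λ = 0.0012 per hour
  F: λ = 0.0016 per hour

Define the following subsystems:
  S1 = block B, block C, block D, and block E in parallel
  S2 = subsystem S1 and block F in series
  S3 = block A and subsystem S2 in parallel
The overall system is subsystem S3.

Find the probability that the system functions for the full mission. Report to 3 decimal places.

R(A) = exp(−0.0026 × 100) = 0.77105
R(B) = exp(−0.0021 × 100) = 0.81058
R(C) = exp(−0.00094 × 100) = 0.91028
R(D) = exp(−0.00010 × 100) = 0.99005
R(E) = exp(−0.0012 × 100) = 0.88692
R(F) = exp(−0.0016 × 100) = 0.85214
Parallel (B, C, D, and E): 1 − (1 − 0.81058)(1 − 0.91028)(1 − 0.99005)(1 − 0.88692) = 0.99998
Series ([0.99998] and F): 0.99998 × 0.85214 = 0.85212
Parallel (A and [0.85212]): 1 − (1 − 0.77105)(1 − 0.85212) = 0.966

0.966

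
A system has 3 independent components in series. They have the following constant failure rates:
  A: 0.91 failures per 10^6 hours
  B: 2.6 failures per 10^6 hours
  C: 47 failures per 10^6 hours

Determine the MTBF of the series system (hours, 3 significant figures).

Series of exponential components: λ_sys = Σ λ_i
λ_sys = 0.00000091 + 0.0000026 + 0.000047 = 5.0510e-05 /h
MTBF = 1 / λ_sys = 19800 h

19800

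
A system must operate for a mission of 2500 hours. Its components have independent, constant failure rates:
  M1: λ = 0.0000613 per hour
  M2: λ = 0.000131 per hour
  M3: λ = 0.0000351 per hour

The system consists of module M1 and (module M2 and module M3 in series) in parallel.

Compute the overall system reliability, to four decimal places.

0.9517

R(M1) = exp(−0.0000613 × 2500) = 0.857915
R(M2) = exp(−0.000131 × 2500) = 0.720723
R(M3) = exp(−0.0000351 × 2500) = 0.915990
Series (M2 and M3): 0.720723 × 0.915990 = 0.660175
Parallel (M1 and [0.660175]): 1 − (1 − 0.857915)(1 − 0.660175) = 0.9517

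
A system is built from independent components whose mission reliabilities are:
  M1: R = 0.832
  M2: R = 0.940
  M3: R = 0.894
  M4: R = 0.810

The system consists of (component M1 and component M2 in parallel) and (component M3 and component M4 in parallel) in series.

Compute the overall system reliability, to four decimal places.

0.9700

Parallel (M1 and M2): 1 − (1 − 0.832000)(1 − 0.940000) = 0.989920
Parallel (M3 and M4): 1 − (1 − 0.894000)(1 − 0.810000) = 0.979860
Series ([0.989920] and [0.979860]): 0.989920 × 0.979860 = 0.9700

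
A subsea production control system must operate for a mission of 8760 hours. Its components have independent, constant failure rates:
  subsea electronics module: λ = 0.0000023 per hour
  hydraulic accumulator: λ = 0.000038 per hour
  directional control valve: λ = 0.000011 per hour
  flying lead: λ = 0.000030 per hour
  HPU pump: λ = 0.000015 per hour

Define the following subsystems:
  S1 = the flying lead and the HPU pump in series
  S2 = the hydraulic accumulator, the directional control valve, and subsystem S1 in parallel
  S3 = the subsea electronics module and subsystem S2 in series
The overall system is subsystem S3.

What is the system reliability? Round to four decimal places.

0.9717

R(subsea electronics module) = exp(−0.0000023 × 8760) = 0.980054
R(hydraulic accumulator) = exp(−0.000038 × 8760) = 0.716856
R(directional control valve) = exp(−0.000011 × 8760) = 0.908137
R(flying lead) = exp(−0.000030 × 8760) = 0.768896
R(HPU pump) = exp(−0.000015 × 8760) = 0.876867
Series (flying lead and HPU pump): 0.768896 × 0.876867 = 0.674220
Parallel (hydraulic accumulator, directional control valve, and [0.674220]): 1 − (1 − 0.716856)(1 − 0.908137)(1 − 0.674220) = 0.991526
Series (subsea electronics module and [0.991526]): 0.980054 × 0.991526 = 0.9717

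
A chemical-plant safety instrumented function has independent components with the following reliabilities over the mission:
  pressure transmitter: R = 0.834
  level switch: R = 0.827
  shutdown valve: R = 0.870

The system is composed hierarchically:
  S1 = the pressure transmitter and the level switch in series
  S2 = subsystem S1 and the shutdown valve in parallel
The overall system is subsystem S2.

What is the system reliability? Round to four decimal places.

0.9597

Series (pressure transmitter and level switch): 0.834000 × 0.827000 = 0.689718
Parallel ([0.689718] and shutdown valve): 1 − (1 − 0.689718)(1 − 0.870000) = 0.9597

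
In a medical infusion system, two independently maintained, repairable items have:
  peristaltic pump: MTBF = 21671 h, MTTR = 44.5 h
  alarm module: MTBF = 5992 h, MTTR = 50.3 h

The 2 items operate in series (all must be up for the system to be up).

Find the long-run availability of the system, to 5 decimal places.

0.98964

A(peristaltic pump) = MTBF/(MTBF+MTTR) = 21671/(21671+44.5) = 0.997951
A(alarm module) = MTBF/(MTBF+MTTR) = 5992/(5992+50.3) = 0.991675
Series availability: 0.997951 × 0.991675 = 0.98964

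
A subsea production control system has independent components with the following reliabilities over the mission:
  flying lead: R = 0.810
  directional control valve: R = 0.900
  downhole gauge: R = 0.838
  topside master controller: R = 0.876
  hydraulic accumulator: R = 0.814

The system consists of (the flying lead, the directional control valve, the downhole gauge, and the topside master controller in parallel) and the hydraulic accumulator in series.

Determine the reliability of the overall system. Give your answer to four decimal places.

Parallel (flying lead, directional control valve, downhole gauge, and topside master controller): 1 − (1 − 0.810000)(1 − 0.900000)(1 − 0.838000)(1 − 0.876000) = 0.999618
Series ([0.999618] and hydraulic accumulator): 0.999618 × 0.814000 = 0.8137

0.8137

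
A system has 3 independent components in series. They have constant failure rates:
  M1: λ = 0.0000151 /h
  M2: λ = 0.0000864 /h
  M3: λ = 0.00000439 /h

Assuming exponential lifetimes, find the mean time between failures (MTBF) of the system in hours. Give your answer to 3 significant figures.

Series of exponential components: λ_sys = Σ λ_i
λ_sys = 0.0000151 + 0.0000864 + 0.00000439 = 1.0589e-04 /h
MTBF = 1 / λ_sys = 9440 h

9440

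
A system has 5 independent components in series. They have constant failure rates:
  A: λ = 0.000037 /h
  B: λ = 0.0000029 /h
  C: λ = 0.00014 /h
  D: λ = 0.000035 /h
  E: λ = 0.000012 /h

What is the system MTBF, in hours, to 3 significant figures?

Series of exponential components: λ_sys = Σ λ_i
λ_sys = 0.000037 + 0.0000029 + 0.00014 + 0.000035 + 0.000012 = 2.2690e-04 /h
MTBF = 1 / λ_sys = 4410 h

4410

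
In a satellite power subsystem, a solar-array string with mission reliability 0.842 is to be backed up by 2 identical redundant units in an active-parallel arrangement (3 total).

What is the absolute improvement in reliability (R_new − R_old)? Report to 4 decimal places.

R_before = 0.842
R_after = 1 − (1 − 0.842)^3 = 0.9961
ΔR = 0.9961 − 0.842 = 0.1541

0.1541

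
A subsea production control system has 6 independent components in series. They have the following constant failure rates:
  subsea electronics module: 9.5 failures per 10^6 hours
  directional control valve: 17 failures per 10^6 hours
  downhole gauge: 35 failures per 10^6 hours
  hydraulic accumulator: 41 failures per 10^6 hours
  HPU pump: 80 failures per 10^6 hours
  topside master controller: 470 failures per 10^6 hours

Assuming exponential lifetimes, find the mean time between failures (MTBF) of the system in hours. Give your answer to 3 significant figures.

1530

Series of exponential components: λ_sys = Σ λ_i
λ_sys = 0.0000095 + 0.000017 + 0.000035 + 0.000041 + 0.000080 + 0.00047 = 6.5250e-04 /h
MTBF = 1 / λ_sys = 1530 h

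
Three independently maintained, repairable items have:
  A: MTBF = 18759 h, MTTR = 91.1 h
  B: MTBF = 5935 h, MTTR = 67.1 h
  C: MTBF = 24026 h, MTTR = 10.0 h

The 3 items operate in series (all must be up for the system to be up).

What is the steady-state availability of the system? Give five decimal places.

A(A) = MTBF/(MTBF+MTTR) = 18759/(18759+91.1) = 0.995167
A(B) = MTBF/(MTBF+MTTR) = 5935/(5935+67.1) = 0.988821
A(C) = MTBF/(MTBF+MTTR) = 24026/(24026+10.0) = 0.999584
Series availability: 0.995167 × 0.988821 × 0.999584 = 0.98363

0.98363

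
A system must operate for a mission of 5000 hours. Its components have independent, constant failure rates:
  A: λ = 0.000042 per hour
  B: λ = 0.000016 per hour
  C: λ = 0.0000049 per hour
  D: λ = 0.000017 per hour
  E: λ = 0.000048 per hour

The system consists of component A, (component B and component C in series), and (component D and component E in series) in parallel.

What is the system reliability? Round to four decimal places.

0.9948

R(A) = exp(−0.000042 × 5000) = 0.810584
R(B) = exp(−0.000016 × 5000) = 0.923116
R(C) = exp(−0.0000049 × 5000) = 0.975798
R(D) = exp(−0.000017 × 5000) = 0.918512
R(E) = exp(−0.000048 × 5000) = 0.786628
Series (B and C): 0.923116 × 0.975798 = 0.900775
Series (D and E): 0.918512 × 0.786628 = 0.722527
Parallel (A, [0.900775], and [0.722527]): 1 − (1 − 0.810584)(1 − 0.900775)(1 − 0.722527) = 0.9948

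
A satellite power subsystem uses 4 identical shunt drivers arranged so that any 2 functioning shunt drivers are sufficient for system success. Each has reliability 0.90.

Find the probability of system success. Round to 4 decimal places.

0.9963

R = Σ_{i=2}^{4} C(4,i) p^i (1−p)^{4−i} with p = 0.90
C(4,2)·0.90^2·0.10^2 = 0.048600
C(4,3)·0.90^3·0.10^1 = 0.291600
C(4,4)·0.90^4·0.10^0 = 0.656100
Sum = 0.9963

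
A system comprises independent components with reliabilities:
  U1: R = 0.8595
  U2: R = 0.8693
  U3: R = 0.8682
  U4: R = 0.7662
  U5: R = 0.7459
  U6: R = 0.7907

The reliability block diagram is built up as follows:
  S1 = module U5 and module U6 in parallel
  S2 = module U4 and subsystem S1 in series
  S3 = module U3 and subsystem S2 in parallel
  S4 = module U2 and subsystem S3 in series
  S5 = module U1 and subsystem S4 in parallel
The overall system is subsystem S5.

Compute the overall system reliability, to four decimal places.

Parallel (U5 and U6): 1 − (1 − 0.745900)(1 − 0.790700) = 0.946817
Series (U4 and [0.946817]): 0.766200 × 0.946817 = 0.725451
Parallel (U3 and [0.725451]): 1 − (1 − 0.868200)(1 − 0.725451) = 0.963814
Series (U2 and [0.963814]): 0.869300 × 0.963814 = 0.837844
Parallel (U1 and [0.837844]): 1 − (1 − 0.859500)(1 − 0.837844) = 0.9772

0.9772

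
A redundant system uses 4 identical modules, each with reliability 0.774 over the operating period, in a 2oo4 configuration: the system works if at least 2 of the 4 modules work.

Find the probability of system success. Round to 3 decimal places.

R = Σ_{i=2}^{4} C(4,i) p^i (1−p)^{4−i} with p = 0.774
C(4,2)·0.774^2·0.226^2 = 0.18359
C(4,3)·0.774^3·0.226^1 = 0.41917
C(4,4)·0.774^4·0.226^0 = 0.35889
Sum = 0.962

0.962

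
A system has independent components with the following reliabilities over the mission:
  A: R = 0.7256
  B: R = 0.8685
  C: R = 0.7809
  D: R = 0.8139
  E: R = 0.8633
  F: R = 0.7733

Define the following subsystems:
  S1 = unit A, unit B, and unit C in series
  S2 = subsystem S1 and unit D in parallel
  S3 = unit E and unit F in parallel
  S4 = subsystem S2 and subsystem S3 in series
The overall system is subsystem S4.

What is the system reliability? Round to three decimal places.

Series (A, B, and C): 0.72560 × 0.86850 × 0.78090 = 0.49211
Parallel ([0.49211] and D): 1 − (1 − 0.49211)(1 − 0.81390) = 0.90548
Parallel (E and F): 1 − (1 − 0.86330)(1 − 0.77330) = 0.96901
Series ([0.90548] and [0.96901]): 0.90548 × 0.96901 = 0.877

0.877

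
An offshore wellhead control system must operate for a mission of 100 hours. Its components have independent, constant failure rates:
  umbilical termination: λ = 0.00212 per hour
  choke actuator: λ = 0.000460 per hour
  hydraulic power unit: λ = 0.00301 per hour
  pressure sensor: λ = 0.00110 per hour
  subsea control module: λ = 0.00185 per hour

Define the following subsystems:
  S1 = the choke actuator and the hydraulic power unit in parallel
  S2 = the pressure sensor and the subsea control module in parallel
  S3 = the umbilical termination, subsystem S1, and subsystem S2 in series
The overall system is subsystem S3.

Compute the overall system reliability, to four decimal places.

R(umbilical termination) = exp(−0.00212 × 100) = 0.808965
R(choke actuator) = exp(−0.000460 × 100) = 0.955042
R(hydraulic power unit) = exp(−0.00301 × 100) = 0.740078
R(pressure sensor) = exp(−0.00110 × 100) = 0.895834
R(subsea control module) = exp(−0.00185 × 100) = 0.831104
Parallel (choke actuator and hydraulic power unit): 1 − (1 − 0.955042)(1 − 0.740078) = 0.988314
Parallel (pressure sensor and subsea control module): 1 − (1 − 0.895834)(1 − 0.831104) = 0.982407
Series (umbilical termination, [0.988314], and [0.982407]): 0.808965 × 0.988314 × 0.982407 = 0.7854

0.7854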